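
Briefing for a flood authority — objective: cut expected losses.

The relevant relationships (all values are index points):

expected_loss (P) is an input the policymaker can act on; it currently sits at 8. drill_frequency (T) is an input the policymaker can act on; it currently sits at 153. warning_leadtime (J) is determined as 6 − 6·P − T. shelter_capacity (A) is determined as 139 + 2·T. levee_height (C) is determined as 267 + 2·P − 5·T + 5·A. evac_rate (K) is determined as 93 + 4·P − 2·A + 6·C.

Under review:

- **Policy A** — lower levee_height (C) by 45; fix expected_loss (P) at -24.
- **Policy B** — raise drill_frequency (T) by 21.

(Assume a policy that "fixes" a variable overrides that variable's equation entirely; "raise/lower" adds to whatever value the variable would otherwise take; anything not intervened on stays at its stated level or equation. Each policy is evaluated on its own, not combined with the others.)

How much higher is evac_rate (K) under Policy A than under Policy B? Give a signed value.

-1328

Policy A (C − 45, P := -24):
  P = -24
  T = 153
  A = 139 + 2·153 = 445
  C = 267 + 2·(-24) − 5·153 + 5·445 (−45 from intervention) = 1634
  K = 93 + 4·(-24) − 2·445 + 6·1634 = 8911
Policy B (T + 21):
  P = 8
  T = 153 + 21 = 174
  A = 139 + 2·174 = 487
  C = 267 + 2·8 − 5·174 + 5·487 = 1848
  K = 93 + 4·8 − 2·487 + 6·1848 = 10239
K: 8911 − 10239 = -1328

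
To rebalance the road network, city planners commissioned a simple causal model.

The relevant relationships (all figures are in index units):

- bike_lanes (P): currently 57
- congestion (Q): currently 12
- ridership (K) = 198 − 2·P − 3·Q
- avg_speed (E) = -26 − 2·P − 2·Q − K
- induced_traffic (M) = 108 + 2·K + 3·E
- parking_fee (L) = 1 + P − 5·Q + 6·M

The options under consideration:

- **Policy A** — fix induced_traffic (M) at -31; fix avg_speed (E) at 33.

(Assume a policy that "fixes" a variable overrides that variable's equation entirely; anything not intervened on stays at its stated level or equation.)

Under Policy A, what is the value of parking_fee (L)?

-188

Policy A (M := -31, E := 33):
  P = 57
  Q = 12
  K = 198 − 2·57 − 3·12 = 48
  E = 33
  M = -31
  L = 1 + 57 − 5·12 + 6·(-31) = -188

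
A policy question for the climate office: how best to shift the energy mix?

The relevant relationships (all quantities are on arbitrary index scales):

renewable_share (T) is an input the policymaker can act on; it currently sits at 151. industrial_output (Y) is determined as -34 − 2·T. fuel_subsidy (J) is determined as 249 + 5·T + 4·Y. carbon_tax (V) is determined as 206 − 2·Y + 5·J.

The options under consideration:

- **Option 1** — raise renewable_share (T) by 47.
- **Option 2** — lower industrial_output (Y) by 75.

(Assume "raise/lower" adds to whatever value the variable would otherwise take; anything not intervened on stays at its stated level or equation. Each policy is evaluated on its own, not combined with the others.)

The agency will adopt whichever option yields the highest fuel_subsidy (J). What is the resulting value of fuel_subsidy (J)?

Option 1 (T + 47):
  T = 151 + 47 = 198
  Y = -34 − 2·198 = -430
  J = 249 + 5·198 + 4·(-430) = -481
Option 2 (Y − 75):
  T = 151
  Y = -34 − 2·151 (−75 from intervention) = -411
  J = 249 + 5·151 + 4·(-411) = -640
Comparing — Option 1: J=-481, Option 2: J=-640. Highest is -481 (Option 1).

-481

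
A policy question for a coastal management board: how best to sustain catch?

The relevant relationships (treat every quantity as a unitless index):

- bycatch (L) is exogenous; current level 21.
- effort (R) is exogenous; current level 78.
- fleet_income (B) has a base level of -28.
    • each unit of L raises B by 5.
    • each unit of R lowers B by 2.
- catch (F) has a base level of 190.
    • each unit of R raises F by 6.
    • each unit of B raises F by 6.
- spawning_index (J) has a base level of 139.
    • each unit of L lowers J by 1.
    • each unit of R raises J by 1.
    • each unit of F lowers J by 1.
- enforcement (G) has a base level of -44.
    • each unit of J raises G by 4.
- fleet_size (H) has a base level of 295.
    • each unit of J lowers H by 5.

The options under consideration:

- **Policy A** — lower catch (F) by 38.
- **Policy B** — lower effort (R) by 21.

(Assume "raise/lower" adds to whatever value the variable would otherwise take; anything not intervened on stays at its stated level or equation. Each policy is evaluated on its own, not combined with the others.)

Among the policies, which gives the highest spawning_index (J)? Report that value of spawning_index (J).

Policy A (F − 38):
  L = 21
  R = 78
  B = -28 + 5·21 − 2·78 = -79
  F = 190 + 6·78 + 6·(-79) (−38 from intervention) = 146
  J = 139 − 21 + 78 − 146 = 50
Policy B (R − 21):
  L = 21
  R = 78 − 21 = 57
  B = -28 + 5·21 − 2·57 = -37
  F = 190 + 6·57 + 6·(-37) = 310
  J = 139 − 21 + 57 − 310 = -135
Comparing — Policy A: J=50, Policy B: J=-135. Highest is 50 (Policy A).

50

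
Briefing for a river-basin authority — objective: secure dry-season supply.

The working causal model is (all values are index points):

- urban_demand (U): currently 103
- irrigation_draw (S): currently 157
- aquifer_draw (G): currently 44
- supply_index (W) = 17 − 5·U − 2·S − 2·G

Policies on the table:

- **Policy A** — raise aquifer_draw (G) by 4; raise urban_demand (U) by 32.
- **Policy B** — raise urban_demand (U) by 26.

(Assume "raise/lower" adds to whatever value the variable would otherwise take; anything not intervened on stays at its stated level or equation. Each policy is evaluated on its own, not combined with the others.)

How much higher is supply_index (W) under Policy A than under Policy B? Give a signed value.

Policy A (G + 4, U + 32):
  U = 103 + 32 = 135
  S = 157
  G = 44 + 4 = 48
  W = 17 − 5·135 − 2·157 − 2·48 = -1068
Policy B (U + 26):
  U = 103 + 26 = 129
  S = 157
  G = 44
  W = 17 − 5·129 − 2·157 − 2·44 = -1030
W: -1068 − (-1030) = -38

-38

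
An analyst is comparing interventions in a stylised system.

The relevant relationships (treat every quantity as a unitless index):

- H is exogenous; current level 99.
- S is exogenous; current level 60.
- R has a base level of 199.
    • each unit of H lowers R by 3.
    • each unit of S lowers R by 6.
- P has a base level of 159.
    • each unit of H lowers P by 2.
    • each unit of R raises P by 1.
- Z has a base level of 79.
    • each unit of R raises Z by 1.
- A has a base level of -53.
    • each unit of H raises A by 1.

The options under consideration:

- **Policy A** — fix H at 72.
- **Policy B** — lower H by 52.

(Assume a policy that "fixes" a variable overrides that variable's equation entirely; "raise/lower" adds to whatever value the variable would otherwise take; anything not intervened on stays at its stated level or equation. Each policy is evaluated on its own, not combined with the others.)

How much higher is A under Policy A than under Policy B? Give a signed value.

25

Policy A (H := 72):
  H = 72
  A = -53 + 72 = 19
Policy B (H − 52):
  H = 99 − 52 = 47
  A = -53 + 47 = -6
A: 19 − (-6) = 25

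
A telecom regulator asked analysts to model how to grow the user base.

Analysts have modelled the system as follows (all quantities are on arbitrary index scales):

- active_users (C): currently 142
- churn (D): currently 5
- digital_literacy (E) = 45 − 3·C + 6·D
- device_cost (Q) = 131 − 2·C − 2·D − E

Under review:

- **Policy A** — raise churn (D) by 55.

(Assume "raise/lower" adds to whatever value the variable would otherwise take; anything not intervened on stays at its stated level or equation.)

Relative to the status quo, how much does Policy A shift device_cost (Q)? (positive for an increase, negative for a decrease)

Baseline:
  C = 142
  D = 5
  E = 45 − 3·142 + 6·5 = -351
  Q = 131 − 2·142 − 2·5 − (-351) = 188
Policy A (D + 55):
  C = 142
  D = 5 + 55 = 60
  E = 45 − 3·142 + 6·60 = -21
  Q = 131 − 2·142 − 2·60 − (-21) = -252
Change in Q: -252 − 188 = -440

-440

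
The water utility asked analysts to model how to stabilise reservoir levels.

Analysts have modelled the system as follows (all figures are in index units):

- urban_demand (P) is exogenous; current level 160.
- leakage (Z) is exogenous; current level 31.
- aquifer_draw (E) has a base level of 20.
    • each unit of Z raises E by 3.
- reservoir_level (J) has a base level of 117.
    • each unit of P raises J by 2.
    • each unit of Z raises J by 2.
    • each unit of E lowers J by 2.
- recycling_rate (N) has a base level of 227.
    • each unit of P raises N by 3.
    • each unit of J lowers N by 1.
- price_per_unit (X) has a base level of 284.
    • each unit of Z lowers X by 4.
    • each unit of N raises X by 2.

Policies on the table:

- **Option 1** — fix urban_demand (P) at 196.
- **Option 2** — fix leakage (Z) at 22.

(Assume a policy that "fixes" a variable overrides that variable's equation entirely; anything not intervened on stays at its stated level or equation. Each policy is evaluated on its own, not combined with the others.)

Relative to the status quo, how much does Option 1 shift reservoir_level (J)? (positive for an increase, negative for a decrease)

Baseline:
  P = 160
  Z = 31
  E = 20 + 3·31 = 113
  J = 117 + 2·160 + 2·31 − 2·113 = 273
Option 1 (P := 196):
  P = 196
  Z = 31
  E = 20 + 3·31 = 113
  J = 117 + 2·196 + 2·31 − 2·113 = 345
Change in J: 345 − 273 = 72

72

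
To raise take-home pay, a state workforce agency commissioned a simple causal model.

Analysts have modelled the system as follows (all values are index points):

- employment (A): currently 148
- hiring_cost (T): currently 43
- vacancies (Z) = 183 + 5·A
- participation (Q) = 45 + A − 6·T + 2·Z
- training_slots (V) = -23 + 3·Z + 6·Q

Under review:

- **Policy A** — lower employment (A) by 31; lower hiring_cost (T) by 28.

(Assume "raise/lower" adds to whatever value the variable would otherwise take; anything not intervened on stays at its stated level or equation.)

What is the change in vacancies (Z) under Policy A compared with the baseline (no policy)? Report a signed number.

Baseline:
  A = 148
  Z = 183 + 5·148 = 923
Policy A (A − 31, T − 28):
  A = 148 − 31 = 117
  Z = 183 + 5·117 = 768
Change in Z: 768 − 923 = -155

-155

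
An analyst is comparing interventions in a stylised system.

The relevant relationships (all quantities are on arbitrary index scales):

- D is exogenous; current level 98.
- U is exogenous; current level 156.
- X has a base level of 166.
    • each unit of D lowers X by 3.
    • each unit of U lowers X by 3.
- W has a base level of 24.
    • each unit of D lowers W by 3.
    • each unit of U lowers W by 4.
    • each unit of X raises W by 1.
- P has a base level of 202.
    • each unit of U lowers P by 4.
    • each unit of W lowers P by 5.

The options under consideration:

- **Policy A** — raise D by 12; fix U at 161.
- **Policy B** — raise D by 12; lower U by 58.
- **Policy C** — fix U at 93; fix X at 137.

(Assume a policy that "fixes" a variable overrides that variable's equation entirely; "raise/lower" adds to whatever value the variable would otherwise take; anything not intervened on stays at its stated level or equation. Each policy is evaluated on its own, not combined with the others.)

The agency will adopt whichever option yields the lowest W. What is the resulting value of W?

Policy A (D + 12, U := 161):
  D = 98 + 12 = 110
  U = 161
  X = 166 − 3·110 − 3·161 = -647
  W = 24 − 3·110 − 4·161 + (-647) = -1597
Policy B (D + 12, U − 58):
  D = 98 + 12 = 110
  U = 156 − 58 = 98
  X = 166 − 3·110 − 3·98 = -458
  W = 24 − 3·110 − 4·98 + (-458) = -1156
Policy C (U := 93, X := 137):
  D = 98
  U = 93
  X = 137
  W = 24 − 3·98 − 4·93 + 137 = -505
Comparing — Policy A: W=-1597, Policy B: W=-1156, Policy C: W=-505. Lowest is -1597 (Policy A).

-1597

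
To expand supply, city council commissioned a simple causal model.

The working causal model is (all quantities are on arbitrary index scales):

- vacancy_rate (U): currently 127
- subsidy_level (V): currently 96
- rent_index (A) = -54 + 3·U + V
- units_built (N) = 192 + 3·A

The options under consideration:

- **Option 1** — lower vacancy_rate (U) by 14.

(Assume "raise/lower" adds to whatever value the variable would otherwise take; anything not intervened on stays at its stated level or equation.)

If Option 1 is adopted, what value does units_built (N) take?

Option 1 (U − 14):
  U = 127 − 14 = 113
  V = 96
  A = -54 + 3·113 + 96 = 381
  N = 192 + 3·381 = 1335

1335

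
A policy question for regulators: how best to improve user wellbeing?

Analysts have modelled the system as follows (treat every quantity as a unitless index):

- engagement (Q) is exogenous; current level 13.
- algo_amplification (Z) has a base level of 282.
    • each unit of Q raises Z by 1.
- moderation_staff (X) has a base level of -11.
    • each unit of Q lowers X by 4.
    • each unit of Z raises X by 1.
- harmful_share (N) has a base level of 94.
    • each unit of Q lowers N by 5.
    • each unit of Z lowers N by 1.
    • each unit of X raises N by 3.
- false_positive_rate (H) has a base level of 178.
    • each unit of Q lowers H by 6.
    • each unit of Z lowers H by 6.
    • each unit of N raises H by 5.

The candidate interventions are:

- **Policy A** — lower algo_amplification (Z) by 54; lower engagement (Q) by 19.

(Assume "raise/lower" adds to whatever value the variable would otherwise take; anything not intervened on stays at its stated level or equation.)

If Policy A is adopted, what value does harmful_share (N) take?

607

Policy A (Z − 54, Q − 19):
  Q = 13 − 19 = -6
  Z = 282 + (-6) (−54 from intervention) = 222
  X = -11 − 4·(-6) + 222 = 235
  N = 94 − 5·(-6) − 222 + 3·235 = 607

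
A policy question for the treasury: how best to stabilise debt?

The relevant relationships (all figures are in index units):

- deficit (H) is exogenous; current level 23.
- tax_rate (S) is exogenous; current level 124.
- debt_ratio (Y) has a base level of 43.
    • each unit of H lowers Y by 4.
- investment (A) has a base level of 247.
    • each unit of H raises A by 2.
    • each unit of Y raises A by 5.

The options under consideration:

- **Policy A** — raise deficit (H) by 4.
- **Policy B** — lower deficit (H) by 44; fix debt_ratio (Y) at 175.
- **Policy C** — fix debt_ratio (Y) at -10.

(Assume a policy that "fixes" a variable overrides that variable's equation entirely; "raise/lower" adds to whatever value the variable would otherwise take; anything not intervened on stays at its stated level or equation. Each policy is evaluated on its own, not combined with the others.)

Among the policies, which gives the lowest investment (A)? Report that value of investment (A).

-24

Policy A (H + 4):
  H = 23 + 4 = 27
  Y = 43 − 4·27 = -65
  A = 247 + 2·27 + 5·(-65) = -24
Policy B (H − 44, Y := 175):
  H = 23 − 44 = -21
  Y = 175
  A = 247 + 2·(-21) + 5·175 = 1080
Policy C (Y := -10):
  H = 23
  Y = -10
  A = 247 + 2·23 + 5·(-10) = 243
Comparing — Policy A: A=-24, Policy B: A=1080, Policy C: A=243. Lowest is -24 (Policy A).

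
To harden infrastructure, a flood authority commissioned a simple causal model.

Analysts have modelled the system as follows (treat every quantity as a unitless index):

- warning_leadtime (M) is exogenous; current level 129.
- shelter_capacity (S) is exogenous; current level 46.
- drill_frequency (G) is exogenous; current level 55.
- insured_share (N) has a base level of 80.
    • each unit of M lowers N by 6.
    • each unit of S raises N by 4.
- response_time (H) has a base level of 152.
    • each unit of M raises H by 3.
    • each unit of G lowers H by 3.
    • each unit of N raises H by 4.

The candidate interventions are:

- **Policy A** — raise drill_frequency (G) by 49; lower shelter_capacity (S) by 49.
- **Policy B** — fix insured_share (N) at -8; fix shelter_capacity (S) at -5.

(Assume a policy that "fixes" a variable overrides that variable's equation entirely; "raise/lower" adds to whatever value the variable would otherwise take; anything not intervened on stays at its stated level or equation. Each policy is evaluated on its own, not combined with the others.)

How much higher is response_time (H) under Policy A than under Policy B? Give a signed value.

Policy A (G + 49, S − 49):
  M = 129
  S = 46 − 49 = -3
  G = 55 + 49 = 104
  N = 80 − 6·129 + 4·(-3) = -706
  H = 152 + 3·129 − 3·104 + 4·(-706) = -2597
Policy B (N := -8, S := -5):
  M = 129
  S = -5
  G = 55
  N = -8
  H = 152 + 3·129 − 3·55 + 4·(-8) = 342
H: -2597 − 342 = -2939

-2939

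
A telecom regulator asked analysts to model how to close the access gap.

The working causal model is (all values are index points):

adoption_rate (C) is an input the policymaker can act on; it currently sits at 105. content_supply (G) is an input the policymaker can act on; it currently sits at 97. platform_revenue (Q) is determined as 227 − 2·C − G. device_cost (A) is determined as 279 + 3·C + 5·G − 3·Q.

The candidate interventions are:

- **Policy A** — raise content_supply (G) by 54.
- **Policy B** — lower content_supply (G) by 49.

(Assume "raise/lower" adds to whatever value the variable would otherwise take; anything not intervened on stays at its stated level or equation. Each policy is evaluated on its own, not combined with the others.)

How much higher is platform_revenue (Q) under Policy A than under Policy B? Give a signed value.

Policy A (G + 54):
  C = 105
  G = 97 + 54 = 151
  Q = 227 − 2·105 − 151 = -134
Policy B (G − 49):
  C = 105
  G = 97 − 49 = 48
  Q = 227 − 2·105 − 48 = -31
Q: -134 − (-31) = -103

-103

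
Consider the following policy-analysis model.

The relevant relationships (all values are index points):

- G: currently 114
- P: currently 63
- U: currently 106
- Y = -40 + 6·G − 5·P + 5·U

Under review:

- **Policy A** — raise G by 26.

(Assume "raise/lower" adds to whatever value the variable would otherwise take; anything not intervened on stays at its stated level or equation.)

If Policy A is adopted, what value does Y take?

1015

Policy A (G + 26):
  G = 114 + 26 = 140
  P = 63
  U = 106
  Y = -40 + 6·140 − 5·63 + 5·106 = 1015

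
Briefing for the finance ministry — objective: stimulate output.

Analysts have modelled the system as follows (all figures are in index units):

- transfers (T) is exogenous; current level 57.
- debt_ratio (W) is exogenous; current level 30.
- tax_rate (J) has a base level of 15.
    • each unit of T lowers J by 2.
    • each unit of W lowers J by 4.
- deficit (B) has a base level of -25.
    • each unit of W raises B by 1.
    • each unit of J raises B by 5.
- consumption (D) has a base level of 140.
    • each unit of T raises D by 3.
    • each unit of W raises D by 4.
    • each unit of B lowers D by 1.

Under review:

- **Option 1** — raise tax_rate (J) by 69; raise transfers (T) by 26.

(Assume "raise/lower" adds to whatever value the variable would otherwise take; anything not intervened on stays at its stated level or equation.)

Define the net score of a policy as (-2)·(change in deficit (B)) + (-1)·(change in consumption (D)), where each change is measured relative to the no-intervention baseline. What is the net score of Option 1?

-163

Baseline:
  T = 57
  W = 30
  J = 15 − 2·57 − 4·30 = -219
  B = -25 + 30 + 5·(-219) = -1090
  D = 140 + 3·57 + 4·30 − (-1090) = 1521
Option 1 (J + 69, T + 26):
  T = 57 + 26 = 83
  W = 30
  J = 15 − 2·83 − 4·30 (+69 from intervention) = -202
  B = -25 + 30 + 5·(-202) = -1005
  D = 140 + 3·83 + 4·30 − (-1005) = 1514
ΔB = -1005 − (-1090) = 85; ΔD = 1514 − 1521 = -7
Score = (-2)·85 + (-1)·(-7) = -163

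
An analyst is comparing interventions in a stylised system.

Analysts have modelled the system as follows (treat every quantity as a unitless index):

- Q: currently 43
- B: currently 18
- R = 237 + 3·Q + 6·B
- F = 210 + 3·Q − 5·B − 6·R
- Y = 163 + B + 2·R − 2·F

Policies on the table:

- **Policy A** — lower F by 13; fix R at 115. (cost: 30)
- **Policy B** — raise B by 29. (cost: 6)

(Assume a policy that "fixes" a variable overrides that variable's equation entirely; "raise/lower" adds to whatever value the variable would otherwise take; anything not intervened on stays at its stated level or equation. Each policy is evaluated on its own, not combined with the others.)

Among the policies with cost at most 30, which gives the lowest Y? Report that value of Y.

1319

Policy A (F − 13, R := 115):
  Q = 43
  B = 18
  R = 115
  F = 210 + 3·43 − 5·18 − 6·115 (−13 from intervention) = -454
  Y = 163 + 18 + 2·115 − 2·(-454) = 1319
Policy B (B + 29):
  Q = 43
  B = 18 + 29 = 47
  R = 237 + 3·43 + 6·47 = 648
  F = 210 + 3·43 − 5·47 − 6·648 = -3784
  Y = 163 + 47 + 2·648 − 2·(-3784) = 9074
Comparing — Policy A: Y=1319, Policy B: Y=9074. Lowest is 1319 (Policy A).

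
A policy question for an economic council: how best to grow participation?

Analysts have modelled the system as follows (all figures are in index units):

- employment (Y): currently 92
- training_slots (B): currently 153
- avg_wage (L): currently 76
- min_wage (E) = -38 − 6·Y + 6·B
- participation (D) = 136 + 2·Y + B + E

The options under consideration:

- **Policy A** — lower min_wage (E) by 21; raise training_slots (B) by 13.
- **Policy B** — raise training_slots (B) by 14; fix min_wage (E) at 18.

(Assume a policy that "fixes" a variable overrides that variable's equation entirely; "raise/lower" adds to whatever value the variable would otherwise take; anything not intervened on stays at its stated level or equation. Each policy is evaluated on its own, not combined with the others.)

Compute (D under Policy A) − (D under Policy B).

Policy A (E − 21, B + 13):
  Y = 92
  B = 153 + 13 = 166
  E = -38 − 6·92 + 6·166 (−21 from intervention) = 385
  D = 136 + 2·92 + 166 + 385 = 871
Policy B (B + 14, E := 18):
  Y = 92
  B = 153 + 14 = 167
  E = 18
  D = 136 + 2·92 + 167 + 18 = 505
D: 871 − 505 = 366

366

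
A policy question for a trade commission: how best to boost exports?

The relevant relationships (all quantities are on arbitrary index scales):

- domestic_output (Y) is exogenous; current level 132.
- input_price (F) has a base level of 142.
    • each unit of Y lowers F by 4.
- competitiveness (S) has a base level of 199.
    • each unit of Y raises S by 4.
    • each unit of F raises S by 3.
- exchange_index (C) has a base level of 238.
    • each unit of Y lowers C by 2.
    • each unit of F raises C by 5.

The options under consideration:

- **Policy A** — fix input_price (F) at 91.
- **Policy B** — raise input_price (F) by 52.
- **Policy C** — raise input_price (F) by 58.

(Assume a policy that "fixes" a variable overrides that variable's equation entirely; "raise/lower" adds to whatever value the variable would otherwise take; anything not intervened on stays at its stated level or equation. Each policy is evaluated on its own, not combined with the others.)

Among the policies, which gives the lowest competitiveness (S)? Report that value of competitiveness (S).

Policy A (F := 91):
  Y = 132
  F = 91
  S = 199 + 4·132 + 3·91 = 1000
Policy B (F + 52):
  Y = 132
  F = 142 − 4·132 (+52 from intervention) = -334
  S = 199 + 4·132 + 3·(-334) = -275
Policy C (F + 58):
  Y = 132
  F = 142 − 4·132 (+58 from intervention) = -328
  S = 199 + 4·132 + 3·(-328) = -257
Comparing — Policy A: S=1000, Policy B: S=-275, Policy C: S=-257. Lowest is -275 (Policy B).

-275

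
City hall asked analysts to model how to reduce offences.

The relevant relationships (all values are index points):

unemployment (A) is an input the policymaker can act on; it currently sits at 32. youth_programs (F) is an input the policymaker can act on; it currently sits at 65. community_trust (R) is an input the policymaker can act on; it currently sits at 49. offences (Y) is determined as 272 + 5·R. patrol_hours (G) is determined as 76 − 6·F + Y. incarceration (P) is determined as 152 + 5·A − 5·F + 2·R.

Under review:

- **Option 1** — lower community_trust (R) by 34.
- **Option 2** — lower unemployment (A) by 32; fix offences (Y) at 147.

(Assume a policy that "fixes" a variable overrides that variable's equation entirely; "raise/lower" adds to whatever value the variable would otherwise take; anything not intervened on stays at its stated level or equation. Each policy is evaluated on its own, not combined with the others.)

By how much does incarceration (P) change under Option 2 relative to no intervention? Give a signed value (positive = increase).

Baseline:
  A = 32
  F = 65
  R = 49
  P = 152 + 5·32 − 5·65 + 2·49 = 85
Option 2 (A − 32, Y := 147):
  A = 32 − 32 = 0
  F = 65
  R = 49
  P = 152 + 5·0 − 5·65 + 2·49 = -75
Change in P: -75 − 85 = -160

-160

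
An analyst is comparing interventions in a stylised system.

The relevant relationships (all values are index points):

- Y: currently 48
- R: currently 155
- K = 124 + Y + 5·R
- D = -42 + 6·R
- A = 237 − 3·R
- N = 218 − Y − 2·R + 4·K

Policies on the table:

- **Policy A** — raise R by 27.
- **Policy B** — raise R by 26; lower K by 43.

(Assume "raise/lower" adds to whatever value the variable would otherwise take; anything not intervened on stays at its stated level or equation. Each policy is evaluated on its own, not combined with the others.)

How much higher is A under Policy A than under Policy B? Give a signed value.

Policy A (R + 27):
  R = 155 + 27 = 182
  A = 237 − 3·182 = -309
Policy B (R + 26, K − 43):
  R = 155 + 26 = 181
  A = 237 − 3·181 = -306
A: -309 − (-306) = -3

-3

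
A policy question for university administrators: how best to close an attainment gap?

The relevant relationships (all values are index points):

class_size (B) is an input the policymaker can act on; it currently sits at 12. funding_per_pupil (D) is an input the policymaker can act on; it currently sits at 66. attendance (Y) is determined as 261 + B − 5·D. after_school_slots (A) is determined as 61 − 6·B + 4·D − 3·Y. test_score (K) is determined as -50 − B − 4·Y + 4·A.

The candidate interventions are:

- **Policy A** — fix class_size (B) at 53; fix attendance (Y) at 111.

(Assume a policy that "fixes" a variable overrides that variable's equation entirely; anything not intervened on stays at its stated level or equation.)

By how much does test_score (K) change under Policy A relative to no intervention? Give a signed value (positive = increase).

-3713

Baseline:
  B = 12
  D = 66
  Y = 261 + 12 − 5·66 = -57
  A = 61 − 6·12 + 4·66 − 3·(-57) = 424
  K = -50 − 12 − 4·(-57) + 4·424 = 1862
Policy A (B := 53, Y := 111):
  B = 53
  D = 66
  Y = 111
  A = 61 − 6·53 + 4·66 − 3·111 = -326
  K = -50 − 53 − 4·111 + 4·(-326) = -1851
Change in K: -1851 − 1862 = -3713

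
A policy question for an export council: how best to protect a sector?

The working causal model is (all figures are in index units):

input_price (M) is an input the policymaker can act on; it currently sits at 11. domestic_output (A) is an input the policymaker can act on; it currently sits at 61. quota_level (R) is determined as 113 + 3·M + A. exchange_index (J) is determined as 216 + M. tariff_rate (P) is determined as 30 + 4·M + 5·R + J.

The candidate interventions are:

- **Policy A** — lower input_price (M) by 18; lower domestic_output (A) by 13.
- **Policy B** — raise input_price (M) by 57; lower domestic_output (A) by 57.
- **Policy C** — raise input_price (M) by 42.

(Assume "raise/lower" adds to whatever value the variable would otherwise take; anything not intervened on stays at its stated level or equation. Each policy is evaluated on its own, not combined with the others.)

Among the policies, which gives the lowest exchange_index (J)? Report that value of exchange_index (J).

209

Policy A (M − 18, A − 13):
  M = 11 − 18 = -7
  J = 216 + (-7) = 209
Policy B (M + 57, A − 57):
  M = 11 + 57 = 68
  J = 216 + 68 = 284
Policy C (M + 42):
  M = 11 + 42 = 53
  J = 216 + 53 = 269
Comparing — Policy A: J=209, Policy B: J=284, Policy C: J=269. Lowest is 209 (Policy A).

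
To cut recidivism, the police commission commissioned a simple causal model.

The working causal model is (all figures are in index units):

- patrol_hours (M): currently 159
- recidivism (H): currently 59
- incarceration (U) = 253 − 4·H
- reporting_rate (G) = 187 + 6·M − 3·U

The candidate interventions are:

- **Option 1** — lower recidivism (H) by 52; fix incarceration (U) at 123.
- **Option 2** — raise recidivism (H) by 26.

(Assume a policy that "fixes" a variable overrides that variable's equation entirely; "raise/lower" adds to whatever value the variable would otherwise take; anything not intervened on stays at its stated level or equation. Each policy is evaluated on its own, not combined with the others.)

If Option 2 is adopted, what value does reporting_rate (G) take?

1402

Option 2 (H + 26):
  M = 159
  H = 59 + 26 = 85
  U = 253 − 4·85 = -87
  G = 187 + 6·159 − 3·(-87) = 1402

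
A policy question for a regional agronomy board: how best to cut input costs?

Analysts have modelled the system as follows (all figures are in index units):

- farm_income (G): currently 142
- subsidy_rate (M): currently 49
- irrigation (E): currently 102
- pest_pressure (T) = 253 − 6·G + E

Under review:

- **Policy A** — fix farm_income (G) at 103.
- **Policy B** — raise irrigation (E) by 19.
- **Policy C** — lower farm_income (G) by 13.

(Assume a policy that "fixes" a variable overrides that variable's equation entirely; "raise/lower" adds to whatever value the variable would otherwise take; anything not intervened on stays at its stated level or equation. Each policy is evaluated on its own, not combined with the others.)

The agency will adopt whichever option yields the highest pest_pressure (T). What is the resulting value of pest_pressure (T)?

Policy A (G := 103):
  G = 103
  E = 102
  T = 253 − 6·103 + 102 = -263
Policy B (E + 19):
  G = 142
  E = 102 + 19 = 121
  T = 253 − 6·142 + 121 = -478
Policy C (G − 13):
  G = 142 − 13 = 129
  E = 102
  T = 253 − 6·129 + 102 = -419
Comparing — Policy A: T=-263, Policy B: T=-478, Policy C: T=-419. Highest is -263 (Policy A).

-263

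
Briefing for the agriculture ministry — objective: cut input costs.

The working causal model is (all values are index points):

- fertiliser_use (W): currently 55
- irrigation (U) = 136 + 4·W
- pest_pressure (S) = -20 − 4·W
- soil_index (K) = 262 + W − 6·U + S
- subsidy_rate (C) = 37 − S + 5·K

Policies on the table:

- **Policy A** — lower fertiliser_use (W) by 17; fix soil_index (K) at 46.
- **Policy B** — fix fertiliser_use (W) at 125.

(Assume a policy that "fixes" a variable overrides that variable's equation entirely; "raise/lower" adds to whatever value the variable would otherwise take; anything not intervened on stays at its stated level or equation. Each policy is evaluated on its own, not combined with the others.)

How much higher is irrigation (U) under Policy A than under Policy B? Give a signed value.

Policy A (W − 17, K := 46):
  W = 55 − 17 = 38
  U = 136 + 4·38 = 288
Policy B (W := 125):
  W = 125
  U = 136 + 4·125 = 636
U: 288 − 636 = -348

-348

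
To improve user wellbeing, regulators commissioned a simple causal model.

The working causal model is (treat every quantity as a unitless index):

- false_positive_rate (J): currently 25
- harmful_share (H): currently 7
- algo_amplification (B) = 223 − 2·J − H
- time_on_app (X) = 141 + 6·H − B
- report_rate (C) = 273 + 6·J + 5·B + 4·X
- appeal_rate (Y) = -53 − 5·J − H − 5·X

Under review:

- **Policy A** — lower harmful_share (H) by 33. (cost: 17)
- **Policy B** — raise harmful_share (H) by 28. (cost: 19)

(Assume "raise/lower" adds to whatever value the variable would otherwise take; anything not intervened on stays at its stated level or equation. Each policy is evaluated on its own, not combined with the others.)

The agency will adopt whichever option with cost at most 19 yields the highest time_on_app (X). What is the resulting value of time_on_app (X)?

Policy A (H − 33):
  J = 25
  H = 7 − 33 = -26
  B = 223 − 2·25 − (-26) = 199
  X = 141 + 6·(-26) − 199 = -214
Policy B (H + 28):
  J = 25
  H = 7 + 28 = 35
  B = 223 − 2·25 − 35 = 138
  X = 141 + 6·35 − 138 = 213
Comparing — Policy A: X=-214, Policy B: X=213. Highest is 213 (Policy B).

213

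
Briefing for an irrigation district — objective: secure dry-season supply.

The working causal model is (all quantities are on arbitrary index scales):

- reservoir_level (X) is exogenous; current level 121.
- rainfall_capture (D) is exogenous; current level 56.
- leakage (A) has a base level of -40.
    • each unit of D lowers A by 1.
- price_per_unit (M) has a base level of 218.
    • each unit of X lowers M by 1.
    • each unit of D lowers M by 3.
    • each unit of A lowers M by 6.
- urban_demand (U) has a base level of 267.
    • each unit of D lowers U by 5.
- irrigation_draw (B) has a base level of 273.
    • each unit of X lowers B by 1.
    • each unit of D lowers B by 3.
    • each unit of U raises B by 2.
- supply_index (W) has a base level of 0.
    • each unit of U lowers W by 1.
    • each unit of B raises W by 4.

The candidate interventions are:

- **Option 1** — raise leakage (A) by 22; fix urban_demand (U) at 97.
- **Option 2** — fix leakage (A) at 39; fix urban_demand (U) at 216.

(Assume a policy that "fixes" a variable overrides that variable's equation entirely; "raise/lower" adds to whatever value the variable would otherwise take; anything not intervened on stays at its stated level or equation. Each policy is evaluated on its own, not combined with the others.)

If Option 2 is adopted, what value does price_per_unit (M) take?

-305

Option 2 (A := 39, U := 216):
  X = 121
  D = 56
  A = 39
  M = 218 − 121 − 3·56 − 6·39 = -305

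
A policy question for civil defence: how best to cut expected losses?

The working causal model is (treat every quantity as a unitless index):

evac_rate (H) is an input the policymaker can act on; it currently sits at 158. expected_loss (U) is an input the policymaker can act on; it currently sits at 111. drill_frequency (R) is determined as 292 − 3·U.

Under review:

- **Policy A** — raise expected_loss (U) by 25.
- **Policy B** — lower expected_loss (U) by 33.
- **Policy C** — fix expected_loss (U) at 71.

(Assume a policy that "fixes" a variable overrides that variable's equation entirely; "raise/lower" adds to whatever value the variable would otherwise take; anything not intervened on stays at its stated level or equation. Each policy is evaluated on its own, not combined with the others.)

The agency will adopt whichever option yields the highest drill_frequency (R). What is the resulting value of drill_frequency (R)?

79

Policy A (U + 25):
  U = 111 + 25 = 136
  R = 292 − 3·136 = -116
Policy B (U − 33):
  U = 111 − 33 = 78
  R = 292 − 3·78 = 58
Policy C (U := 71):
  U = 71
  R = 292 − 3·71 = 79
Comparing — Policy A: R=-116, Policy B: R=58, Policy C: R=79. Highest is 79 (Policy C).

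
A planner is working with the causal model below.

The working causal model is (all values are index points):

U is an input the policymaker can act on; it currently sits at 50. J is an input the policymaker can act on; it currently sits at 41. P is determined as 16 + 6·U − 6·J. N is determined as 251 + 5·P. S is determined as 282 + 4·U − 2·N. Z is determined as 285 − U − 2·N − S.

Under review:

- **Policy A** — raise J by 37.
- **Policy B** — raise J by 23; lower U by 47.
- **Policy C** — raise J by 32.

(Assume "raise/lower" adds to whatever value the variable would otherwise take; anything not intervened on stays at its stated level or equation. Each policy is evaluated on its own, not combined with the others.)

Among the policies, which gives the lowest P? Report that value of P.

-350

Policy A (J + 37):
  U = 50
  J = 41 + 37 = 78
  P = 16 + 6·50 − 6·78 = -152
Policy B (J + 23, U − 47):
  U = 50 − 47 = 3
  J = 41 + 23 = 64
  P = 16 + 6·3 − 6·64 = -350
Policy C (J + 32):
  U = 50
  J = 41 + 32 = 73
  P = 16 + 6·50 − 6·73 = -122
Comparing — Policy A: P=-152, Policy B: P=-350, Policy C: P=-122. Lowest is -350 (Policy B).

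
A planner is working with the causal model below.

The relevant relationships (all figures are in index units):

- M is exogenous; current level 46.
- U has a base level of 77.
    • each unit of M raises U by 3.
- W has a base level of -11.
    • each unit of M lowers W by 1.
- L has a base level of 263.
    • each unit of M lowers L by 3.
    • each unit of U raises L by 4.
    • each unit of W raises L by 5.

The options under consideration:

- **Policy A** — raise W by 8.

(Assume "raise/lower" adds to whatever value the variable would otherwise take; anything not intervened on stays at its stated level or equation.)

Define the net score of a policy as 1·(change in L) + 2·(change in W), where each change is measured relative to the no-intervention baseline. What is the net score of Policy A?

Baseline:
  M = 46
  U = 77 + 3·46 = 215
  W = -11 − 46 = -57
  L = 263 − 3·46 + 4·215 + 5·(-57) = 700
Policy A (W + 8):
  M = 46
  U = 77 + 3·46 = 215
  W = -11 − 46 (+8 from intervention) = -49
  L = 263 − 3·46 + 4·215 + 5·(-49) = 740
ΔL = 740 − 700 = 40; ΔW = -49 − (-57) = 8
Score = 1·40 + 2·8 = 56

56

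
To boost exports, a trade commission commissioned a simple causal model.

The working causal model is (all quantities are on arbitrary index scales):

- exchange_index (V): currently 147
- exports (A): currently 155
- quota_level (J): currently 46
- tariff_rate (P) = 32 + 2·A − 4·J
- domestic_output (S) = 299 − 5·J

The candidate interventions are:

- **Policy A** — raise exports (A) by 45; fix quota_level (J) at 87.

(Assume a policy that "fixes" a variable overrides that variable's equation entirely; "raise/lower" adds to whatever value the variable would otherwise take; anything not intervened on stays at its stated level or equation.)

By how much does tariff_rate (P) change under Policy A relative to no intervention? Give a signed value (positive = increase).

-74

Baseline:
  A = 155
  J = 46
  P = 32 + 2·155 − 4·46 = 158
Policy A (A + 45, J := 87):
  A = 155 + 45 = 200
  J = 87
  P = 32 + 2·200 − 4·87 = 84
Change in P: 84 − 158 = -74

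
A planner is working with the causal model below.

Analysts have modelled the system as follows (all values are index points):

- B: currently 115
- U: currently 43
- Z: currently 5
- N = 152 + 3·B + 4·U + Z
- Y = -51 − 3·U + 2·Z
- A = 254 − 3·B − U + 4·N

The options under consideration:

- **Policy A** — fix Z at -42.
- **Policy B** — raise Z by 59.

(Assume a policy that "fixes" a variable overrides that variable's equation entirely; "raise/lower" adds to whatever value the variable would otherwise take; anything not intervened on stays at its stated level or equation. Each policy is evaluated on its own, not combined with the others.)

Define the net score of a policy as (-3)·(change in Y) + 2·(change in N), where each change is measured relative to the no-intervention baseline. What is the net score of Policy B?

Baseline:
  B = 115
  U = 43
  Z = 5
  N = 152 + 3·115 + 4·43 + 5 = 674
  Y = -51 − 3·43 + 2·5 = -170
Policy B (Z + 59):
  B = 115
  U = 43
  Z = 5 + 59 = 64
  N = 152 + 3·115 + 4·43 + 64 = 733
  Y = -51 − 3·43 + 2·64 = -52
ΔY = -52 − (-170) = 118; ΔN = 733 − 674 = 59
Score = (-3)·118 + 2·59 = -236

-236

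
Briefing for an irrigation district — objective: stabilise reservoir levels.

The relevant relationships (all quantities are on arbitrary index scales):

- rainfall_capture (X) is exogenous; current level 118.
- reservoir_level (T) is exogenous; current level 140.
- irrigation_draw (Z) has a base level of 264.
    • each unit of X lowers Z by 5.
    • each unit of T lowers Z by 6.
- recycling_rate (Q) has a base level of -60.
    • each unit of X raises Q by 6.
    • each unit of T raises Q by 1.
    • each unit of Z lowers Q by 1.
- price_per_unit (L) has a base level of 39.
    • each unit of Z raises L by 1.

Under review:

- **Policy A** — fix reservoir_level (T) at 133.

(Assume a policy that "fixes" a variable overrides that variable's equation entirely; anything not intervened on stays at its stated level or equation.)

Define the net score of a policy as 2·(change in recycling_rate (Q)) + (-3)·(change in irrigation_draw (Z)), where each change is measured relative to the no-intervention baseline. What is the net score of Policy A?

Baseline:
  X = 118
  T = 140
  Z = 264 − 5·118 − 6·140 = -1166
  Q = -60 + 6·118 + 140 − (-1166) = 1954
Policy A (T := 133):
  X = 118
  T = 133
  Z = 264 − 5·118 − 6·133 = -1124
  Q = -60 + 6·118 + 133 − (-1124) = 1905
ΔQ = 1905 − 1954 = -49; ΔZ = -1124 − (-1166) = 42
Score = 2·(-49) + (-3)·42 = -224

-224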